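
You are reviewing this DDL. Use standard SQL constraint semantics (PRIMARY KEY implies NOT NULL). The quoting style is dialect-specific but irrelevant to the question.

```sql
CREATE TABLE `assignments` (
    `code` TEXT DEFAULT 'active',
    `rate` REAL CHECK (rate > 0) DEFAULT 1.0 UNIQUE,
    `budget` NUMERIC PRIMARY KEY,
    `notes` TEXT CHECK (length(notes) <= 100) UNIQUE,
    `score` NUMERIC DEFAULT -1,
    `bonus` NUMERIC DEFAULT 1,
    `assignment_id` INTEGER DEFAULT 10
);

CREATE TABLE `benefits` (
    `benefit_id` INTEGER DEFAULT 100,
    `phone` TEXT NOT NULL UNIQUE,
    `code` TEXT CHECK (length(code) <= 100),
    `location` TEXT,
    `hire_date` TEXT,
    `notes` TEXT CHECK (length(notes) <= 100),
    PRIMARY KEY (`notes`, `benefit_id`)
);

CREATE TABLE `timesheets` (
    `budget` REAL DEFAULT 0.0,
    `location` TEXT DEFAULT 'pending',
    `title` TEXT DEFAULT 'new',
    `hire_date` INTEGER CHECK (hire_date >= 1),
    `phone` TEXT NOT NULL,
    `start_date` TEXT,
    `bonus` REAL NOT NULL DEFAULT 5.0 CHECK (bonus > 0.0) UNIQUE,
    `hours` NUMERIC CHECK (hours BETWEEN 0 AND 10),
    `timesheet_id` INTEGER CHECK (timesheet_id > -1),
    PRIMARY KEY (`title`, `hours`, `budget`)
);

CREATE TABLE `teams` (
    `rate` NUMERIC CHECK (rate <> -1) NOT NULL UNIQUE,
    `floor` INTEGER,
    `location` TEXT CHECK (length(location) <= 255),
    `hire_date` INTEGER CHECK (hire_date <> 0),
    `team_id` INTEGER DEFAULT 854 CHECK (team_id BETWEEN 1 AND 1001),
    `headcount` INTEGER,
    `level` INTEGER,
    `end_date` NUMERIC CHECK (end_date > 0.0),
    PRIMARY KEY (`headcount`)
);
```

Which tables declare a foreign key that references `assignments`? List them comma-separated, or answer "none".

No REFERENCES clause anywhere in the schema names assignments.

none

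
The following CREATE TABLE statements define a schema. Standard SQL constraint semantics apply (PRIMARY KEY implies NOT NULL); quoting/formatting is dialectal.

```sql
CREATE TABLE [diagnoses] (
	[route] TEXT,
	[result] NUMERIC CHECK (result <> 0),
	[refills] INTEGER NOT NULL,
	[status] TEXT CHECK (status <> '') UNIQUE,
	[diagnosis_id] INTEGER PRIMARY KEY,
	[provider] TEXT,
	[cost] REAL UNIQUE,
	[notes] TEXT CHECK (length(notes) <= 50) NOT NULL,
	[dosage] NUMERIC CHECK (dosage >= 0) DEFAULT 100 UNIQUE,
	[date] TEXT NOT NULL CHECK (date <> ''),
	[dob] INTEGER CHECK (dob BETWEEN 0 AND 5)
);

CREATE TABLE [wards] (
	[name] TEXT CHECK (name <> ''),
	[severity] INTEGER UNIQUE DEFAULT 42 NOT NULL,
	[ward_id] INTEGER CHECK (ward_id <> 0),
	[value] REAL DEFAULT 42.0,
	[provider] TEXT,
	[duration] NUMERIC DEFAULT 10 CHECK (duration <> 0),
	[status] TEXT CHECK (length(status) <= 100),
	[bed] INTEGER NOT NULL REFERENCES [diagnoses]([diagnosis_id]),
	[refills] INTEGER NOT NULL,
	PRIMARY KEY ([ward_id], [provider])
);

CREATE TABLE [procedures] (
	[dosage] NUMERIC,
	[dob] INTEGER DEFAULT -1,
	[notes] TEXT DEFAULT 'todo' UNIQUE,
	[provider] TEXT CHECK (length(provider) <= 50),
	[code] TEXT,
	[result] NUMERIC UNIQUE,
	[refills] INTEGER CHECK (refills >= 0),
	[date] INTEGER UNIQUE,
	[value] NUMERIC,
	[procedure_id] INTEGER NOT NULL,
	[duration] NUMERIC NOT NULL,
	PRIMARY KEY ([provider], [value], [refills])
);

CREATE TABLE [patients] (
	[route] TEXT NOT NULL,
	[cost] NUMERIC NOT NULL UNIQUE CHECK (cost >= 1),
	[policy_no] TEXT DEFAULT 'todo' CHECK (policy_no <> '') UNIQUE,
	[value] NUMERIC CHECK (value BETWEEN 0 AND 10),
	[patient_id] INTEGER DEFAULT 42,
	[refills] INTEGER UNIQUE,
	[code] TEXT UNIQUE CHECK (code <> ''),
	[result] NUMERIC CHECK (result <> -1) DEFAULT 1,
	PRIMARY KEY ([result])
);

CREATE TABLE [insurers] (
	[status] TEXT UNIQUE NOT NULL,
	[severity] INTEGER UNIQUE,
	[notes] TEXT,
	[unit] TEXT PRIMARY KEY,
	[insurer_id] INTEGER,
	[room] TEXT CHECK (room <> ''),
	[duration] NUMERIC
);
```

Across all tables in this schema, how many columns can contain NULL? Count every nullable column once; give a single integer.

diagnoses: 7 nullable (route, result, status, provider, cost, dosage, dob — PK (diagnosis_id) and explicit NOT NULL columns excluded).
wards: 4 nullable (name, value, duration, status — PK (ward_id, provider) and explicit NOT NULL columns excluded).
procedures: 6 nullable (dosage, dob, notes, code, result, date — PK (provider, value, refills) and explicit NOT NULL columns excluded).
patients: 5 nullable (policy_no, value, patient_id, refills, code — PK (result) and explicit NOT NULL columns excluded).
insurers: 5 nullable (severity, notes, insurer_id, room, duration — PK (unit) and explicit NOT NULL columns excluded).
Total: 7 + 4 + 6 + 5 + 5 = 27.

27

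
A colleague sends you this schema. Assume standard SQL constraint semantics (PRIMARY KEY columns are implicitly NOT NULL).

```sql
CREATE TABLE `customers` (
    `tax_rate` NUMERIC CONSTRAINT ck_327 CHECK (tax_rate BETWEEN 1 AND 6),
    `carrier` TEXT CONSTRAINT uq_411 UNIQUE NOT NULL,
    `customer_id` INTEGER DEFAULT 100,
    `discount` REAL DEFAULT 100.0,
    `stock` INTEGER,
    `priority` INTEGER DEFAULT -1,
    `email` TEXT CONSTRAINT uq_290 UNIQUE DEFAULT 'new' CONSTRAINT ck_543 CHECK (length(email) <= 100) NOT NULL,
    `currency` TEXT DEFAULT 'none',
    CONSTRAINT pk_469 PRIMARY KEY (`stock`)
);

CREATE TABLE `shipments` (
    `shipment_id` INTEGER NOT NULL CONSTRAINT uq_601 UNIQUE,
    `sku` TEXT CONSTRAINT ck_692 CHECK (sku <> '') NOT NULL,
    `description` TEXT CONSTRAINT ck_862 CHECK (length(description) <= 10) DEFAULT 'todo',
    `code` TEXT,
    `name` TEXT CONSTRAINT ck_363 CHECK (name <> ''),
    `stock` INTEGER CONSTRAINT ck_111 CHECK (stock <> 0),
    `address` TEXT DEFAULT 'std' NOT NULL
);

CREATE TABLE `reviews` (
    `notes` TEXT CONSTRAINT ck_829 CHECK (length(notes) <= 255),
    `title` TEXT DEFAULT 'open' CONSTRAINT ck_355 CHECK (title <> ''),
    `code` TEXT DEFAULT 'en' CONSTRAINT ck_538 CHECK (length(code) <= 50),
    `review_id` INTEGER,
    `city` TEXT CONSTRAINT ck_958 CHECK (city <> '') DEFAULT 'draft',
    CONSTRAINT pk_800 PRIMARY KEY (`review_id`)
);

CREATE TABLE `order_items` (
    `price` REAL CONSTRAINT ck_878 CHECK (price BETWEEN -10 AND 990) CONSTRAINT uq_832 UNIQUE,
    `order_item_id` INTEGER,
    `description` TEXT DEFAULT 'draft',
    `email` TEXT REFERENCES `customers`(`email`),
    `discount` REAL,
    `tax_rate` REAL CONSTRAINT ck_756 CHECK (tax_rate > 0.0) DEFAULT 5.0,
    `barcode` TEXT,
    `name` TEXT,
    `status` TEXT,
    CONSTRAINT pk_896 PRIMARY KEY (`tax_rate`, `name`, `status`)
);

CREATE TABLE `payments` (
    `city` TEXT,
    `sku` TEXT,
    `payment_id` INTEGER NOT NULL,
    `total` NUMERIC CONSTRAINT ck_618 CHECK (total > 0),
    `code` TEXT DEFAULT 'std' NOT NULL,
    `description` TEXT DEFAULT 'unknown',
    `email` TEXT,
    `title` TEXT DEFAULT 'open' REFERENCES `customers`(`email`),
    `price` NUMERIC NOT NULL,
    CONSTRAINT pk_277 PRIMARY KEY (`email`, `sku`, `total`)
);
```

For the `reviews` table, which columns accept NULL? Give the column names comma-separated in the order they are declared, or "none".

- notes: CHECK does not forbid NULL (a CHECK constraint passes when its expression is NULL) → nullable.
- title: CHECK does not forbid NULL (a CHECK constraint passes when its expression is NULL) → nullable.
- code: CHECK does not forbid NULL (a CHECK constraint passes when its expression is NULL) → nullable.
- review_id: part of the PRIMARY KEY, which implies NOT NULL → not nullable.
- city: CHECK does not forbid NULL (a CHECK constraint passes when its expression is NULL) → nullable.

notes, title, code, city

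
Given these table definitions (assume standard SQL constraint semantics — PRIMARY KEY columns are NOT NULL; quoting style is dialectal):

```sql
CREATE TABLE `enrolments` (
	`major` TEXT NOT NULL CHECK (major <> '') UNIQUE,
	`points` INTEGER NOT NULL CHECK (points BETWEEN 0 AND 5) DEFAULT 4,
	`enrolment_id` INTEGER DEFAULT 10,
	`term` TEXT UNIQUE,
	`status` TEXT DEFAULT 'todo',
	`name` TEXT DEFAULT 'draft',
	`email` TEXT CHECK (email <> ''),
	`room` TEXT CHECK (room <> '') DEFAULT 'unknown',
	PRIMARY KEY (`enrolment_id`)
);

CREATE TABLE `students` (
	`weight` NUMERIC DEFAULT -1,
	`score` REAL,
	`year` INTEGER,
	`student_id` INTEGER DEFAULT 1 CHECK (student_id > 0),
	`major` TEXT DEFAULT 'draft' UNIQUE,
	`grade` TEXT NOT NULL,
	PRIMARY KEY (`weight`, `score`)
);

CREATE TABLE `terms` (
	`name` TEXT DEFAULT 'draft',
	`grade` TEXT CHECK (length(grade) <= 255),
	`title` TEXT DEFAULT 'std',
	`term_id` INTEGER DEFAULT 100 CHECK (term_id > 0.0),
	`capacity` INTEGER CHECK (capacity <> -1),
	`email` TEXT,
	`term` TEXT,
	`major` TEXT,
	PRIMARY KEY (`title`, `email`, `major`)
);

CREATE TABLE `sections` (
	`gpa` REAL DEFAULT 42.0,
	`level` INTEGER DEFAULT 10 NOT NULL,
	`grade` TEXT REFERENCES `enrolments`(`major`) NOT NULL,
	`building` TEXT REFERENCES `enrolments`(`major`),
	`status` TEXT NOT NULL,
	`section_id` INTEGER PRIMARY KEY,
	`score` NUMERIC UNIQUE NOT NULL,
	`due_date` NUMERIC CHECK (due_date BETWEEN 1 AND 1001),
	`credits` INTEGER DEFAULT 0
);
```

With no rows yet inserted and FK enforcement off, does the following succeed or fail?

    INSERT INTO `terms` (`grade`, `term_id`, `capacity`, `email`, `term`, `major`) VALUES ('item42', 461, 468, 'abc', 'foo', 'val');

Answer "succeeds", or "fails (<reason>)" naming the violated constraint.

succeeds

NOT NULL columns: email is supplied; major is supplied; title defaults to 'std'.
CHECK constraints: 'item42' satisfies (length(grade) <= 255); 461 satisfies (term_id > 0.0); 468 satisfies (capacity <> -1).
No constraint is violated.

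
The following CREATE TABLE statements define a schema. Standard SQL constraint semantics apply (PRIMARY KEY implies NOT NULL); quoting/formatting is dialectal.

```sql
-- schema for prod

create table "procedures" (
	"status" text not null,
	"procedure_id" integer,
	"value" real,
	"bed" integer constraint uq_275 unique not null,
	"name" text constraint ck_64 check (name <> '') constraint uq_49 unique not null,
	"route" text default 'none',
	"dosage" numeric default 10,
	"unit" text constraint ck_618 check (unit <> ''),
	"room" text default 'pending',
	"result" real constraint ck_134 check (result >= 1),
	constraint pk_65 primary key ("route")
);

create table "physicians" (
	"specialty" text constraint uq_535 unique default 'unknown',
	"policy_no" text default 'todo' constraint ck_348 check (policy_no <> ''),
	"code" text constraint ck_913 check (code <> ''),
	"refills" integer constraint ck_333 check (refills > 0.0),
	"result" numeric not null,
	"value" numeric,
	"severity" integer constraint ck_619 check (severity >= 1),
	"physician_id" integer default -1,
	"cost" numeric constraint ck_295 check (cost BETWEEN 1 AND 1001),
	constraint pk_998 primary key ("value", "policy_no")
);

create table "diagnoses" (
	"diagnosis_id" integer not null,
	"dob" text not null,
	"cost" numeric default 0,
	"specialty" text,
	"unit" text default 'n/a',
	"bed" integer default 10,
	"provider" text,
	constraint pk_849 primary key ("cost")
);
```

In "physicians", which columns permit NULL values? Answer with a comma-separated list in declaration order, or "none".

specialty, code, refills, severity, physician_id, cost

- specialty: UNIQUE does not imply NOT NULL → nullable.
- policy_no: part of the PRIMARY KEY, which implies NOT NULL → not nullable.
- code: CHECK does not forbid NULL (a CHECK constraint passes when its expression is NULL) → nullable.
- refills: CHECK does not forbid NULL (a CHECK constraint passes when its expression is NULL) → nullable.
- result: declared NOT NULL → not nullable.
- value: part of the PRIMARY KEY, which implies NOT NULL → not nullable.
- severity: CHECK does not forbid NULL (a CHECK constraint passes when its expression is NULL) → nullable.
- physician_id: DEFAULT only fills an omitted column; an explicit NULL is still allowed → nullable.
- cost: CHECK does not forbid NULL (a CHECK constraint passes when its expression is NULL) → nullable.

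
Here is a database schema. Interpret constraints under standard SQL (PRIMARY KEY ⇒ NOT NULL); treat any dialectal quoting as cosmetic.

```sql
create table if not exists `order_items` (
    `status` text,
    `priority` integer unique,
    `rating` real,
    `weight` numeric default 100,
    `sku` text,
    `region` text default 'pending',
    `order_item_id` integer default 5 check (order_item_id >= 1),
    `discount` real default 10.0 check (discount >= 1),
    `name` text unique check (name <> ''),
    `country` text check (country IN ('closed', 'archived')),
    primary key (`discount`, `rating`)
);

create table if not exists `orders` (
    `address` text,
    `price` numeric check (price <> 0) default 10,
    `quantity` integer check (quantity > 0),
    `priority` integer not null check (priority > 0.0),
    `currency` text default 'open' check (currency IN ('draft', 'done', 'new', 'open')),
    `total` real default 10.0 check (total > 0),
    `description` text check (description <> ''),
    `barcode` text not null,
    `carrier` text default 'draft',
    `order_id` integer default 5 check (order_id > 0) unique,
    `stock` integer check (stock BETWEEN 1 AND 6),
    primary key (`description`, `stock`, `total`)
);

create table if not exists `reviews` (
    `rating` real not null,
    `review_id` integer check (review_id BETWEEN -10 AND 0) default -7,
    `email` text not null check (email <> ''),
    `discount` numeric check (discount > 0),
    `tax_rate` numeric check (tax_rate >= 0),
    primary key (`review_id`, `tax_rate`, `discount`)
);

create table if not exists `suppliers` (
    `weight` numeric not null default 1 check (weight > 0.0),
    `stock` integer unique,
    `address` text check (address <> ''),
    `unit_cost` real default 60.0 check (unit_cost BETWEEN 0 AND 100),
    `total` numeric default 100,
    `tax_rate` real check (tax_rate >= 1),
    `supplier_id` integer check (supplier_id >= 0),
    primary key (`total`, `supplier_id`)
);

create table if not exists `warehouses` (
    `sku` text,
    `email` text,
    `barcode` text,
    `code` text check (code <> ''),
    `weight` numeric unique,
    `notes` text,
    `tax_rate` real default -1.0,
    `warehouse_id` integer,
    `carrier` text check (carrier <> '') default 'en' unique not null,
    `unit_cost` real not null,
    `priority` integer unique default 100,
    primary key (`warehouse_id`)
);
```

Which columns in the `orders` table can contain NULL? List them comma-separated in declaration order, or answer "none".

- address: no NOT NULL constraint applies → nullable.
- price: CHECK does not forbid NULL (a CHECK constraint passes when its expression is NULL) → nullable.
- quantity: CHECK does not forbid NULL (a CHECK constraint passes when its expression is NULL) → nullable.
- priority: declared NOT NULL → not nullable.
- currency: CHECK does not forbid NULL (a CHECK constraint passes when its expression is NULL) → nullable.
- total: part of the PRIMARY KEY, which implies NOT NULL → not nullable.
- description: part of the PRIMARY KEY, which implies NOT NULL → not nullable.
- barcode: declared NOT NULL → not nullable.
- carrier: DEFAULT only fills an omitted column; an explicit NULL is still allowed → nullable.
- order_id: CHECK does not forbid NULL (a CHECK constraint passes when its expression is NULL) → nullable.
- stock: part of the PRIMARY KEY, which implies NOT NULL → not nullable.

address, price, quantity, currency, carrier, order_id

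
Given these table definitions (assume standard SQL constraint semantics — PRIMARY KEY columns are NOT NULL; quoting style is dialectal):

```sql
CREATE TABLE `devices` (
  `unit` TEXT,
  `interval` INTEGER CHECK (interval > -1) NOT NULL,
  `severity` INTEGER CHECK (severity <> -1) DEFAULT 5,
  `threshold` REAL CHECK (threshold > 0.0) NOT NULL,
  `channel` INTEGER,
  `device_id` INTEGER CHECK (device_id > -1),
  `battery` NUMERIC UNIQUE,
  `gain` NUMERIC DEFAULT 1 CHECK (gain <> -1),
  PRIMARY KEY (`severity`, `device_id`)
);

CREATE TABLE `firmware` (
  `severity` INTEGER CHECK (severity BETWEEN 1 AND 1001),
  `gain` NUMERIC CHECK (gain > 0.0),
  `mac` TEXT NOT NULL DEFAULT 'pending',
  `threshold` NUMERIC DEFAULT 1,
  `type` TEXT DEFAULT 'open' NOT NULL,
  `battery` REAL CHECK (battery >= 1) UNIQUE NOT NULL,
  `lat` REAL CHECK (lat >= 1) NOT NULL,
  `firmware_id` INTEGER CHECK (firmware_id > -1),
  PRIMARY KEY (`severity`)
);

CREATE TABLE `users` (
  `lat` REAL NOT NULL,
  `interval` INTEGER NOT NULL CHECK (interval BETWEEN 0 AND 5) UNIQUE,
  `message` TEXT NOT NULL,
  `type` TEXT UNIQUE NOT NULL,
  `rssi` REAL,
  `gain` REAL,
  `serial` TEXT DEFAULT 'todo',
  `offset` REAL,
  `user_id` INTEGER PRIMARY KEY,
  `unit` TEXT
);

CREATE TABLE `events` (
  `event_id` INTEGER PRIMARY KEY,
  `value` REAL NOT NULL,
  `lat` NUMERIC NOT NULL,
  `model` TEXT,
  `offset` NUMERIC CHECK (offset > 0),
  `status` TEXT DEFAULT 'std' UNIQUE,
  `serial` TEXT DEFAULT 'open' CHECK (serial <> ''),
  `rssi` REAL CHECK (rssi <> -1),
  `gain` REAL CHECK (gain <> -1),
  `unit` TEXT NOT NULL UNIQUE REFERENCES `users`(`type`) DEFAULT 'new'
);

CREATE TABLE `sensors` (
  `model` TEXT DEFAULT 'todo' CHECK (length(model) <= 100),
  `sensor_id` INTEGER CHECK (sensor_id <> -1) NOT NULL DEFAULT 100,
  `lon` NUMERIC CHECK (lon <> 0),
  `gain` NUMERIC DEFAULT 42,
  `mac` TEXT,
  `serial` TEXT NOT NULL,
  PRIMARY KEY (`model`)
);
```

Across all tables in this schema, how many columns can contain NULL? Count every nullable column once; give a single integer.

21

devices: 4 nullable (unit, channel, battery, gain — PK (severity, device_id) and explicit NOT NULL columns excluded).
firmware: 3 nullable (gain, threshold, firmware_id — PK (severity) and explicit NOT NULL columns excluded).
users: 5 nullable (rssi, gain, serial, offset, unit — PK (user_id) and explicit NOT NULL columns excluded).
events: 6 nullable (model, offset, status, serial, rssi, gain — PK (event_id) and explicit NOT NULL columns excluded).
sensors: 3 nullable (lon, gain, mac — PK (model) and explicit NOT NULL columns excluded).
Total: 4 + 3 + 5 + 6 + 3 = 21.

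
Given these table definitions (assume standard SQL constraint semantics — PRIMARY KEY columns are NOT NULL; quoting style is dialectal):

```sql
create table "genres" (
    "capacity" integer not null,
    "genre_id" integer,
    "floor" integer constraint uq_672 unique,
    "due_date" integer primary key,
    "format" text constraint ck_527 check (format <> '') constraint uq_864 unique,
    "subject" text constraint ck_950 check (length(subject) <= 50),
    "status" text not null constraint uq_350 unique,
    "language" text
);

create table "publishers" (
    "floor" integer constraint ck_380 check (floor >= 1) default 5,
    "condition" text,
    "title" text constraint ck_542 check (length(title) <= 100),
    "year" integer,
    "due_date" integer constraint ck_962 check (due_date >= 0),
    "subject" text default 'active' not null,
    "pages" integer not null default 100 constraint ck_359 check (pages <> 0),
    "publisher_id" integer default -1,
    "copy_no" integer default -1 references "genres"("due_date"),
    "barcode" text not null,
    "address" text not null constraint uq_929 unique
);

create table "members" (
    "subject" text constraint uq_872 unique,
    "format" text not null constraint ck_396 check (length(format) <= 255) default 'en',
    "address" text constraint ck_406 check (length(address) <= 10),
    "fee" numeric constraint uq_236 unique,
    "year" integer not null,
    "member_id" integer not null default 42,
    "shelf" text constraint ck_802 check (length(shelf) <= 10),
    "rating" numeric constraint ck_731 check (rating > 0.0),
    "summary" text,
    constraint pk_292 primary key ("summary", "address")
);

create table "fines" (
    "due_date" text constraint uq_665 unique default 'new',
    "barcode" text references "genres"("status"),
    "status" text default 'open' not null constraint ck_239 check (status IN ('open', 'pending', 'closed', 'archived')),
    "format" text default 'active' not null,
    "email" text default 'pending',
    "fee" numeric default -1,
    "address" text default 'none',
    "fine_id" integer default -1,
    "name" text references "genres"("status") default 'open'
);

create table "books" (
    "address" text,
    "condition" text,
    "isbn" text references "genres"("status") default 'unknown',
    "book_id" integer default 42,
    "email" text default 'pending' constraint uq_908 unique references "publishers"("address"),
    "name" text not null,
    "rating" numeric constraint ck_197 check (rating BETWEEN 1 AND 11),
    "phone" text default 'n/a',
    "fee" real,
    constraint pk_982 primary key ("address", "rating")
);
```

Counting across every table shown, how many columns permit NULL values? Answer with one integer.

29

genres: 5 nullable (genre_id, floor, format, subject, language — PK (due_date) and explicit NOT NULL columns excluded).
publishers: 7 nullable (floor, condition, title, year, due_date, publisher_id, copy_no — PK none and explicit NOT NULL columns excluded).
members: 4 nullable (subject, fee, shelf, rating — PK (summary, address) and explicit NOT NULL columns excluded).
fines: 7 nullable (due_date, barcode, email, fee, address, fine_id, name — PK none and explicit NOT NULL columns excluded).
books: 6 nullable (condition, isbn, book_id, email, phone, fee — PK (address, rating) and explicit NOT NULL columns excluded).
Total: 5 + 7 + 4 + 7 + 6 = 29.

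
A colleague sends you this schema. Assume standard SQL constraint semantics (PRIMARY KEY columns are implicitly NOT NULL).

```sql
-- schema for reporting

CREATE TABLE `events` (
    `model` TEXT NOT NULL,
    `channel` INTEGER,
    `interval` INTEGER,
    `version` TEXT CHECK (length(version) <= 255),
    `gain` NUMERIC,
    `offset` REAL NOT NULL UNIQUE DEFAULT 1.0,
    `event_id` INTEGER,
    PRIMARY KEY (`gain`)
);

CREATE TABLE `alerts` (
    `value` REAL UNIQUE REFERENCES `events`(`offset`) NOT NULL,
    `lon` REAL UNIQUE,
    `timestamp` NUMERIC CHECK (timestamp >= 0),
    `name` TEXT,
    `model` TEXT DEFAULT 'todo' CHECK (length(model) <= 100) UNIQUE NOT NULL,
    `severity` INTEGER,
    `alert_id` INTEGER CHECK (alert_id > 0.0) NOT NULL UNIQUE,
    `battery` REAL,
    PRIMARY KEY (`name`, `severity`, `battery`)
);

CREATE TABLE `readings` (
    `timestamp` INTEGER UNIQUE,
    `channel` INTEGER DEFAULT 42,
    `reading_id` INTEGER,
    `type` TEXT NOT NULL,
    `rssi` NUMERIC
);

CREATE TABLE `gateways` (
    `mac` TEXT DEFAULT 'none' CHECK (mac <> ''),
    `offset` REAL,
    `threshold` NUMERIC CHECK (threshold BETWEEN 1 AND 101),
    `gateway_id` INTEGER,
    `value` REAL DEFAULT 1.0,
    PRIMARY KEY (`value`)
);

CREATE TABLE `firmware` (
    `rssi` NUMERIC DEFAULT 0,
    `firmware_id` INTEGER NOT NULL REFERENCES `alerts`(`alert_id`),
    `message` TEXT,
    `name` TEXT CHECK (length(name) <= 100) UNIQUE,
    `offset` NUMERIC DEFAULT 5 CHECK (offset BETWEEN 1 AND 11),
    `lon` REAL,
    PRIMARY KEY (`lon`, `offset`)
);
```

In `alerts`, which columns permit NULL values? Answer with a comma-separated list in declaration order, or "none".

lon, timestamp

- value: declared NOT NULL → not nullable.
- lon: UNIQUE does not imply NOT NULL → nullable.
- timestamp: CHECK does not forbid NULL (a CHECK constraint passes when its expression is NULL) → nullable.
- name: part of the PRIMARY KEY, which implies NOT NULL → not nullable.
- model: declared NOT NULL → not nullable.
- severity: part of the PRIMARY KEY, which implies NOT NULL → not nullable.
- alert_id: declared NOT NULL → not nullable.
- battery: part of the PRIMARY KEY, which implies NOT NULL → not nullable.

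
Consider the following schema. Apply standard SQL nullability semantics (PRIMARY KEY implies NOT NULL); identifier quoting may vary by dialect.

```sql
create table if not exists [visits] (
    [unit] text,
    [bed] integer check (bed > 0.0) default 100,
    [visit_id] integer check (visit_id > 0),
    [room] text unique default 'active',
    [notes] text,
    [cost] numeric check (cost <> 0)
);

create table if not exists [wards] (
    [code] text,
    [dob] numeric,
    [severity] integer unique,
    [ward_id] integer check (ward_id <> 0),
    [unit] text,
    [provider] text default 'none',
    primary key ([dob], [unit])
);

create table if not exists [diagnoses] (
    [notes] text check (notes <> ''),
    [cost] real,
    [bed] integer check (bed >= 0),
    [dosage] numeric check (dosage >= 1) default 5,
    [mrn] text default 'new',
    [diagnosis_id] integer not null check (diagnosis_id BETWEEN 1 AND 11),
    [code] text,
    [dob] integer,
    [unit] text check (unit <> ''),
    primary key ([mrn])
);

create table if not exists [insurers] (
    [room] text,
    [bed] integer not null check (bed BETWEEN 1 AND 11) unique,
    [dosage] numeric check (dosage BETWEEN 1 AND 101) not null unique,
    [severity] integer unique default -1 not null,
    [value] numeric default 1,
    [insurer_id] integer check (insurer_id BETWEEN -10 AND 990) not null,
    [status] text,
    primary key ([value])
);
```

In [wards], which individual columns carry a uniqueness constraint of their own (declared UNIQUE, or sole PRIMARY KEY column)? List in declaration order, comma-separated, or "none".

- code: no UNIQUE or single-column PK constraint.
- dob: part of a composite PRIMARY KEY — only the tuple is unique, not this column on its own.
- severity: declared UNIQUE → unique.
- ward_id: no UNIQUE or single-column PK constraint.
- unit: part of a composite PRIMARY KEY — only the tuple is unique, not this column on its own.
- provider: no UNIQUE or single-column PK constraint.

severity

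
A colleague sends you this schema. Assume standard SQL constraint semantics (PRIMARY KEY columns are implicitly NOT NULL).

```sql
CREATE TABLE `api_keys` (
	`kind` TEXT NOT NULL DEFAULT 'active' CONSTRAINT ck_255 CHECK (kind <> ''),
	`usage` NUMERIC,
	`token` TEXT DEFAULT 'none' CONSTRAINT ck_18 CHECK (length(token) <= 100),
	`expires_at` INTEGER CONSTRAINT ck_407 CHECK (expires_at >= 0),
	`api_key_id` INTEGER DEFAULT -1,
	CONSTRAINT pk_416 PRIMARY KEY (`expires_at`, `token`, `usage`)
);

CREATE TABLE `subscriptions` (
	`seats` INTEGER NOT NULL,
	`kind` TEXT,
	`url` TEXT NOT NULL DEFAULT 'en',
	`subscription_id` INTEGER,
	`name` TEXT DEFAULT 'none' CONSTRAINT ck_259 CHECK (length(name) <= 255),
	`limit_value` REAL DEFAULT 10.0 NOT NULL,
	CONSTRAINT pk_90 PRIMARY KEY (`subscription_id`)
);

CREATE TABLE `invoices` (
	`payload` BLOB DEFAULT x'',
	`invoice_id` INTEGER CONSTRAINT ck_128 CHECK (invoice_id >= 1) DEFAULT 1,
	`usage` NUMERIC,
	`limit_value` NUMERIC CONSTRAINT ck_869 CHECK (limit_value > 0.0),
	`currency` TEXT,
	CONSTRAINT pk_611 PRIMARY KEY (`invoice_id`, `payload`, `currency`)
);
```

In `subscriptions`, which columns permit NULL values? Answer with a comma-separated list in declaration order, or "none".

- seats: declared NOT NULL → not nullable.
- kind: no NOT NULL constraint applies → nullable.
- url: declared NOT NULL → not nullable.
- subscription_id: part of the PRIMARY KEY, which implies NOT NULL → not nullable.
- name: CHECK does not forbid NULL (a CHECK constraint passes when its expression is NULL) → nullable.
- limit_value: declared NOT NULL → not nullable.

kind, name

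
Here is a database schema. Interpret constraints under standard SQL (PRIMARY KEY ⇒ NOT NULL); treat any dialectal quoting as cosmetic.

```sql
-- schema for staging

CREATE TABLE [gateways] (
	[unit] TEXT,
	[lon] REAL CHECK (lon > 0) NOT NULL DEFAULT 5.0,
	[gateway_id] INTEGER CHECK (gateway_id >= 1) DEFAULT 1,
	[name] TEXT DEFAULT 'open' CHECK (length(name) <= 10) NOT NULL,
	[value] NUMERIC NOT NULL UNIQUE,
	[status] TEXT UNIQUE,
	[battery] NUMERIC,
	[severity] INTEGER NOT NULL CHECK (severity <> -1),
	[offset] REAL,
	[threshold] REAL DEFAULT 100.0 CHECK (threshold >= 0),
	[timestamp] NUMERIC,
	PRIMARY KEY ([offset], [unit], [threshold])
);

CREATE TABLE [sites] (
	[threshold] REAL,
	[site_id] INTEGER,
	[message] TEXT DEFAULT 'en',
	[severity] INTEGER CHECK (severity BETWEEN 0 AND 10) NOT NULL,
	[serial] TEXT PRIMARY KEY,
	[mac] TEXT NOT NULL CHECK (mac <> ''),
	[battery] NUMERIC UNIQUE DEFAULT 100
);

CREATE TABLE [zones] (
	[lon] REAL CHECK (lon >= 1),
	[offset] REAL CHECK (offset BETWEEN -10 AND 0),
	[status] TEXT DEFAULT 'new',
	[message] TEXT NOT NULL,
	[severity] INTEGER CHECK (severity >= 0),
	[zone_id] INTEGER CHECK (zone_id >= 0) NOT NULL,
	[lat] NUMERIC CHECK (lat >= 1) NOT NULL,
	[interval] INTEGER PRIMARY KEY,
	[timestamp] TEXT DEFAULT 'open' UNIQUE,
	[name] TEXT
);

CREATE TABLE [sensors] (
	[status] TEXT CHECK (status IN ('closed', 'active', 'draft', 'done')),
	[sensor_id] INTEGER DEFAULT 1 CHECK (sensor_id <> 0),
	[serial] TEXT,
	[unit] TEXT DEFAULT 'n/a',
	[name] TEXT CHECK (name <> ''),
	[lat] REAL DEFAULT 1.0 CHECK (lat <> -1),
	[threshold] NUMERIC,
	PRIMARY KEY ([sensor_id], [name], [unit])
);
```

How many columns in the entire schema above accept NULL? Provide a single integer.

gateways: 4 nullable (gateway_id, status, battery, timestamp — PK (offset, unit, threshold) and explicit NOT NULL columns excluded).
sites: 4 nullable (threshold, site_id, message, battery — PK (serial) and explicit NOT NULL columns excluded).
zones: 6 nullable (lon, offset, status, severity, timestamp, name — PK (interval) and explicit NOT NULL columns excluded).
sensors: 4 nullable (status, serial, lat, threshold — PK (sensor_id, name, unit) and explicit NOT NULL columns excluded).
Total: 4 + 4 + 6 + 4 = 18.

18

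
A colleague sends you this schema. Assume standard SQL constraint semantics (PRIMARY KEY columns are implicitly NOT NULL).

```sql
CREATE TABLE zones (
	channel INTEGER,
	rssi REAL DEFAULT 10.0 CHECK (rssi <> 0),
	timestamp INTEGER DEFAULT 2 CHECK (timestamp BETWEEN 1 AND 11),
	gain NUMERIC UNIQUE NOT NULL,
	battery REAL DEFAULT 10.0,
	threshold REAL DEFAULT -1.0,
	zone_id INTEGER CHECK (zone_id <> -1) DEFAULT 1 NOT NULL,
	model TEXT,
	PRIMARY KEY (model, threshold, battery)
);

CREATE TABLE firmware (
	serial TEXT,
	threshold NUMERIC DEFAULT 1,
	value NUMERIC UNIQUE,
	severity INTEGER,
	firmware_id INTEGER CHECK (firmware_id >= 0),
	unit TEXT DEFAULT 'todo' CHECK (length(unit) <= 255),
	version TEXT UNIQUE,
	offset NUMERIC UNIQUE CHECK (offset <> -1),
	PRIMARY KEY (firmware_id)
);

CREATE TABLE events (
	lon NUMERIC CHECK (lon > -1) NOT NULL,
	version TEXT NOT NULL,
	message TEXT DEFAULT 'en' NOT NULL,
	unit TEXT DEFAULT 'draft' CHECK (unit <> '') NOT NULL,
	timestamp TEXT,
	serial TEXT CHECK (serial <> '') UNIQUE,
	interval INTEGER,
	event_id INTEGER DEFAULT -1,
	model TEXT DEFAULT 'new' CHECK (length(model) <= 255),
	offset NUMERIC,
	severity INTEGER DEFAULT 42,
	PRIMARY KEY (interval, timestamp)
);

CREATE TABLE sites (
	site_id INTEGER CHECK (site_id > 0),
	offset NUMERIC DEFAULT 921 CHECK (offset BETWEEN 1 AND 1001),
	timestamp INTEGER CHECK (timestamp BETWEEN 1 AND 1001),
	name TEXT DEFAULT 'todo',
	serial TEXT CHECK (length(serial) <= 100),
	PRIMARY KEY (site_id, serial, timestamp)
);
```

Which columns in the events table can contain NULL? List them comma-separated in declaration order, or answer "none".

serial, event_id, model, offset, severity

- lon: declared NOT NULL → not nullable.
- version: declared NOT NULL → not nullable.
- message: declared NOT NULL → not nullable.
- unit: declared NOT NULL → not nullable.
- timestamp: part of the PRIMARY KEY, which implies NOT NULL → not nullable.
- serial: CHECK does not forbid NULL (a CHECK constraint passes when its expression is NULL) → nullable.
- interval: part of the PRIMARY KEY, which implies NOT NULL → not nullable.
- event_id: DEFAULT only fills an omitted column; an explicit NULL is still allowed → nullable.
- model: CHECK does not forbid NULL (a CHECK constraint passes when its expression is NULL) → nullable.
- offset: no NOT NULL constraint applies → nullable.
- severity: DEFAULT only fills an omitted column; an explicit NULL is still allowed → nullable.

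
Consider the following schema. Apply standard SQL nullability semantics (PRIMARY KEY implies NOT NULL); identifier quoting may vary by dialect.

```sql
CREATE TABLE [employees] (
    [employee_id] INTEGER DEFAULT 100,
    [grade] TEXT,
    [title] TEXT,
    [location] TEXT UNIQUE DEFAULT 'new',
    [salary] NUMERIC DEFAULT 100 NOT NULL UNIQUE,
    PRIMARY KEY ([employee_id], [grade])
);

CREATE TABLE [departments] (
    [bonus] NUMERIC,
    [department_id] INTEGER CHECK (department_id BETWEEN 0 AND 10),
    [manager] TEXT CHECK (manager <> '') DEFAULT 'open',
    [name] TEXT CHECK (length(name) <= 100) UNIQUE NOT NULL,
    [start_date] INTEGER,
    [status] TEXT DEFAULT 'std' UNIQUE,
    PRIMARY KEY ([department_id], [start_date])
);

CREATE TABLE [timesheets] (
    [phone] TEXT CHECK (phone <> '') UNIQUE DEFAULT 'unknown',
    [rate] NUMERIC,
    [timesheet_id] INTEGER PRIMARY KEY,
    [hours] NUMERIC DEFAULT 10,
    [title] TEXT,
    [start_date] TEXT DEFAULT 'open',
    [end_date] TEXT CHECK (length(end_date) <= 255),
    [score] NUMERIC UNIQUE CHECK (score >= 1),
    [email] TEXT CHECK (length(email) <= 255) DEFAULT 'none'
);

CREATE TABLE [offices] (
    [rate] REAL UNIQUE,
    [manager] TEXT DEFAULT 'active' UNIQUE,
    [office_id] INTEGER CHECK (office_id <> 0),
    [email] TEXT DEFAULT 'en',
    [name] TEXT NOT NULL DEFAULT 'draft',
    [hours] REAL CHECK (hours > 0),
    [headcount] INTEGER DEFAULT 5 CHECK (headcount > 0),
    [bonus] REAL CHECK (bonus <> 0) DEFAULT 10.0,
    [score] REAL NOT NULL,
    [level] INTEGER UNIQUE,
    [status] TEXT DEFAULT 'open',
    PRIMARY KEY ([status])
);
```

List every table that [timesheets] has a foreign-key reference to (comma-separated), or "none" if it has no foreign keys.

No column in timesheets has a REFERENCES clause.

none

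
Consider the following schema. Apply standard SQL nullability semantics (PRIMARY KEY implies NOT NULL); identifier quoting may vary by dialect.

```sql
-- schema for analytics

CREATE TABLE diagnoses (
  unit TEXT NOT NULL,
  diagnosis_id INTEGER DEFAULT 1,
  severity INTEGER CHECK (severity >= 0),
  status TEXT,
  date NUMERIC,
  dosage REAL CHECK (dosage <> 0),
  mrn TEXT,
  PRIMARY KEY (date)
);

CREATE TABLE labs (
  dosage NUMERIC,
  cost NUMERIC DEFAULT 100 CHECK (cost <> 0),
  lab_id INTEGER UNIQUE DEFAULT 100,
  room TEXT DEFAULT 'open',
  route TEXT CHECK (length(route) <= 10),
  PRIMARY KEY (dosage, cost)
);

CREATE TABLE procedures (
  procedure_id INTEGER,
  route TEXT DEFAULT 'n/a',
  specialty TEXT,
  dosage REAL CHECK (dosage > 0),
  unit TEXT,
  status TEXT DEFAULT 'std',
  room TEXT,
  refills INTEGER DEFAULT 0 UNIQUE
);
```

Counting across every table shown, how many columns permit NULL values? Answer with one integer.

16

diagnoses: 5 nullable (diagnosis_id, severity, status, dosage, mrn — PK (date) and explicit NOT NULL columns excluded).
labs: 3 nullable (lab_id, room, route — PK (dosage, cost) and explicit NOT NULL columns excluded).
procedures: 8 nullable (procedure_id, route, specialty, dosage, unit, status, room, refills — PK none and explicit NOT NULL columns excluded).
Total: 5 + 3 + 8 = 16.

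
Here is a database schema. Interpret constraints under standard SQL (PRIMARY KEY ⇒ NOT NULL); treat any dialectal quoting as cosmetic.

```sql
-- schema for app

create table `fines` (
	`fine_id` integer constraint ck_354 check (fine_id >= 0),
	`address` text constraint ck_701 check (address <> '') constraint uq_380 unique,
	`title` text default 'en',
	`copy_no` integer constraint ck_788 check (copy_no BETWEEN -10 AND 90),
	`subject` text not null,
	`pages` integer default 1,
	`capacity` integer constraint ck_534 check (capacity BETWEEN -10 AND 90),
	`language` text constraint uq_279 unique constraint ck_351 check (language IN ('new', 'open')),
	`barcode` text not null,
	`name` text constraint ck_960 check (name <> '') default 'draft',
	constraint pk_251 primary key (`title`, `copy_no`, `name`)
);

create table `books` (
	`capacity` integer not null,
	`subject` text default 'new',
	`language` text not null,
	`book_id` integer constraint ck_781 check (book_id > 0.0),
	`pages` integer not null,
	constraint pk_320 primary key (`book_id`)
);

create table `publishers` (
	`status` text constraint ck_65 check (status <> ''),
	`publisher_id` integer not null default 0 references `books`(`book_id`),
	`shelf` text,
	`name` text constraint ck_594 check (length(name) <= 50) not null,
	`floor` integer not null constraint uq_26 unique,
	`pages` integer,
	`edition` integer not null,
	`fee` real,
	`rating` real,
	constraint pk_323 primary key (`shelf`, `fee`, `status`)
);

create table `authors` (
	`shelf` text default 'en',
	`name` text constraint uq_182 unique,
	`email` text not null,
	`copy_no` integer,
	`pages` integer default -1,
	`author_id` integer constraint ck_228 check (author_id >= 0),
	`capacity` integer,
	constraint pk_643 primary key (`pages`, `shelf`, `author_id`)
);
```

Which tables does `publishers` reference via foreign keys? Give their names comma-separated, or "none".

books

- publisher_id REFERENCES books(book_id).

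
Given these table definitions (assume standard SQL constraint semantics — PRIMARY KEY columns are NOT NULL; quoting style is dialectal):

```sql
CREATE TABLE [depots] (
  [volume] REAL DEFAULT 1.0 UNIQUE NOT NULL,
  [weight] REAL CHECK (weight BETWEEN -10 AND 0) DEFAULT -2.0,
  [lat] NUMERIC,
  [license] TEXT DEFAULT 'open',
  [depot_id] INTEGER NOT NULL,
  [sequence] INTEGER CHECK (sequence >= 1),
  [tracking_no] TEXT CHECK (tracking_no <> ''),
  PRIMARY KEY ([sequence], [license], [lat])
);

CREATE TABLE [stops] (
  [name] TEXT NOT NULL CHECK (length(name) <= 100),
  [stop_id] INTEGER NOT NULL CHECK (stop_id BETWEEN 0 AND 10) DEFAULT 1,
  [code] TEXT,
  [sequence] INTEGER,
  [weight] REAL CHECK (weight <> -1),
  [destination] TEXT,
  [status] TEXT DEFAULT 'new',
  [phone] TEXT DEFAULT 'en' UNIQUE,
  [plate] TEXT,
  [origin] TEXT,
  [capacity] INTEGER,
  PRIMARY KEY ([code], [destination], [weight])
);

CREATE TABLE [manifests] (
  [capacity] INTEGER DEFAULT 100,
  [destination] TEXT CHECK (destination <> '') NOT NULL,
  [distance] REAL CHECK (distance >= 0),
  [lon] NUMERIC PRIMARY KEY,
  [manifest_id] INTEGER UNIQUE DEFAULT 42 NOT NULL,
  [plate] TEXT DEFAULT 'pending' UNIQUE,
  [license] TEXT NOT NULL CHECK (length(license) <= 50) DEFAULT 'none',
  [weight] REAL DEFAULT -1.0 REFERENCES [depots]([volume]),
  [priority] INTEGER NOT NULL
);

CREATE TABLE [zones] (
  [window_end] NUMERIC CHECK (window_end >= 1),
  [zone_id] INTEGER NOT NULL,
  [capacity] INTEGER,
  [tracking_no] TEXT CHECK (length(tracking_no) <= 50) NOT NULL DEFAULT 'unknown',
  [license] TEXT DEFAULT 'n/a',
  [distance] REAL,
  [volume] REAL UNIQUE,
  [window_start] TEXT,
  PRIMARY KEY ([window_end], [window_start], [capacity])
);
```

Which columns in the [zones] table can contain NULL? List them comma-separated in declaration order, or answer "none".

license, distance, volume

- window_end: part of the PRIMARY KEY, which implies NOT NULL → not nullable.
- zone_id: declared NOT NULL → not nullable.
- capacity: part of the PRIMARY KEY, which implies NOT NULL → not nullable.
- tracking_no: declared NOT NULL → not nullable.
- license: DEFAULT only fills an omitted column; an explicit NULL is still allowed → nullable.
- distance: no NOT NULL constraint applies → nullable.
- volume: UNIQUE does not imply NOT NULL → nullable.
- window_start: part of the PRIMARY KEY, which implies NOT NULL → not nullable.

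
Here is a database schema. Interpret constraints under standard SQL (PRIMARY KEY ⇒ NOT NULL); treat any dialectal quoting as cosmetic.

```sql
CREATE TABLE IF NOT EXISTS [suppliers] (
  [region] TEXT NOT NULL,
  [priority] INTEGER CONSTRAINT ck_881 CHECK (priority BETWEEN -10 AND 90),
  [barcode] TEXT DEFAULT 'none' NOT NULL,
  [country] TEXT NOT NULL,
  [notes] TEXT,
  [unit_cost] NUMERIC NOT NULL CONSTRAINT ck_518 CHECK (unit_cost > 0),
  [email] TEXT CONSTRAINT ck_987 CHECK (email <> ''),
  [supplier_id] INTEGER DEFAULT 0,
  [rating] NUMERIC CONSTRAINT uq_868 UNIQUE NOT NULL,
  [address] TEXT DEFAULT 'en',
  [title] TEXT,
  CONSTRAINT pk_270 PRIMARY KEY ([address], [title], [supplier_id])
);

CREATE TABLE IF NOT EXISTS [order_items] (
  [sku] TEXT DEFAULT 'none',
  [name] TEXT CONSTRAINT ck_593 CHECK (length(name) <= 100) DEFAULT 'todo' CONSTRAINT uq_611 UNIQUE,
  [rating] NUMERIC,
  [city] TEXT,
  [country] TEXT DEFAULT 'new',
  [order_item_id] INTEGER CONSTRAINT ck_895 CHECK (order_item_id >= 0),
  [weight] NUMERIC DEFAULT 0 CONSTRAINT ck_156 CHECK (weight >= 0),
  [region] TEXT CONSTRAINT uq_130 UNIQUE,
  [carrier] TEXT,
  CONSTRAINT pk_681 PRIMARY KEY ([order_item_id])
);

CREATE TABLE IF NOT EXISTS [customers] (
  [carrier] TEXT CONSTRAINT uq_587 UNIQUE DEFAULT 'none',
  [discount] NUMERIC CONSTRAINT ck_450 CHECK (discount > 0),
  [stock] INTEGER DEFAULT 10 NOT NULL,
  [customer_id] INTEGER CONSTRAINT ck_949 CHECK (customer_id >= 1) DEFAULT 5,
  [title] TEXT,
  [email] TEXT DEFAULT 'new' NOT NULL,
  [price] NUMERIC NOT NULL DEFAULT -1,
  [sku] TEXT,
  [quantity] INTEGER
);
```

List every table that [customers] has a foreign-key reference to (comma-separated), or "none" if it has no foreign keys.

none

No column in customers has a REFERENCES clause.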